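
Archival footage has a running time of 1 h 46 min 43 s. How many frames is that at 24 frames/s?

153672 frames

1 h 46 min 43 s = 6403 s.
Frames = 6403 × 24 = 153672.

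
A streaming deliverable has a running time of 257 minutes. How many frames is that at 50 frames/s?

771000 frames

257 min = 15420 s.
Frames = 15420 × 50 = 771000.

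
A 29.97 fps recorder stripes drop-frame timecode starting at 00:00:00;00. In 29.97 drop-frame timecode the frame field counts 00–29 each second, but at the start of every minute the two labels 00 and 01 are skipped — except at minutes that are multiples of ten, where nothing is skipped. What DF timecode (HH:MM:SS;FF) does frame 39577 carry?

00:22:00;17

Each 10-minute DF block holds 10 × 60 × 30 − 9 × 2 = 17982 frames. 39577 ÷ 17982 → 2 full blocks, remainder 3613.
Within the partial block the first minute is 1800 frames and each further minute 1798, so 2 further minute boundaries passed. Total skipped labels = 18 × 2 + 2 × 2 = 40.
Non-drop label index = 39577 + 40 = 39617; at 30 labels/s that is 00:22:00:17, i.e. DF 00:22:00;17.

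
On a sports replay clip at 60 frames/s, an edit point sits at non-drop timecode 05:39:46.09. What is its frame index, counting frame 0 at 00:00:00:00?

1223169

Total seconds to the label: (5 × 3600 + 39 × 60 + 46) = 20386.
Frame index = 20386 × 60 + 9 = 1223169.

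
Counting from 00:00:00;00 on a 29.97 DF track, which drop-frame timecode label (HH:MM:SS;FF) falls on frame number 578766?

Ten DF minutes hold 17982 frames, so frame 578766 lies in block 32 (frames 575424–593405) with 3342 frames into that block.
The block's first minute is 1800 frames and the rest 1798 each; 3342 frames reaches minute 1, so 32 × 18 + 1 × 2 = 578 labels have been skipped so far.
Adding those back, label number 578766 + 578 = 579344 at 30 labels/s is 19311 s + 14 f = 5 h 21 min 51 s frame 14, i.e. 05:21:51;14.

05:21:51;14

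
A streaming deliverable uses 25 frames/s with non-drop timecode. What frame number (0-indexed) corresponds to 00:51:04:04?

frame 76604

Total seconds to the label: (0 × 3600 + 51 × 60 + 4) = 3064.
Frame index = 3064 × 25 + 4 = 76604.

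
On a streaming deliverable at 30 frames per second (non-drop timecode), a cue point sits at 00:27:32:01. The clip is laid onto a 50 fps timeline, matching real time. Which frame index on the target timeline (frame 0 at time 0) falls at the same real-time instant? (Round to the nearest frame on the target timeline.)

frame 82602

Source frame index: (0×3600 + 27×60 + 32) × 30 + 1 = 49561.
Real time: 49561 / (30) = 49561/30 s.
Target frame: (49561/30) × (50) = 247805/3 ≈ 82601.667 → 82602.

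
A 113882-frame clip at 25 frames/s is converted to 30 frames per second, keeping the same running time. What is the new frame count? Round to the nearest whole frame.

136658 frames

Frames at target rate = 113882 × (30) / (25) = 683292/5 ≈ 136658.400.
Nearest whole frame: 136658.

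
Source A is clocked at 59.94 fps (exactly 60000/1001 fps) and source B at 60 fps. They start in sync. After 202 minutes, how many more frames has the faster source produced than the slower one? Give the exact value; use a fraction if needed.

202 min = 12120 s.
A emits 60000/1001 × 12120 = 727200000/1001 frames; B emits 60 × 12120 = 727200.
Difference = 727200/1001 frames (≈ 726.4735); B is ahead of A.

727200/1001 frames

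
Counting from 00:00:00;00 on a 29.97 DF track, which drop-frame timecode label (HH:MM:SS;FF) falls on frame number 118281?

01:05:46;19

Each 10-minute DF block holds 10 × 60 × 30 − 9 × 2 = 17982 frames. 118281 ÷ 17982 → 6 full blocks, remainder 10389.
Within the partial block the first minute is 1800 frames and each further minute 1798, so 5 further minute boundaries passed. Total skipped labels = 18 × 6 + 2 × 5 = 118.
Non-drop label index = 118281 + 118 = 118399; at 30 labels/s that is 01:05:46:19, i.e. DF 01:05:46;19.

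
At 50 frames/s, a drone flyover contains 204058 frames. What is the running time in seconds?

Running time = 204058 / (50) = 4081.16 s.

4081.16 seconds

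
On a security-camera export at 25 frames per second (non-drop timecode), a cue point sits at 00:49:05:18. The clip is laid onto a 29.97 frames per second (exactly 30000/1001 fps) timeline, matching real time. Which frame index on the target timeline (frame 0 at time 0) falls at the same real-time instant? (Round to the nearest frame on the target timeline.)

Source frame index: (0×3600 + 49×60 + 5) × 25 + 18 = 73643.
Real time: 73643 / (25) = 73643/25 s.
Target frame: (73643/25) × (30000/1001) = 88371600/1001 ≈ 88283.317 → 88283.

frame 88283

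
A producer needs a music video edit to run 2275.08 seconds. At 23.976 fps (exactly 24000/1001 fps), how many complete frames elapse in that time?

54547 frames

Frames = 2275.08 × 24000/1001 = 54601920/1001 ≈ 54547.3726.
Complete frames: 54547.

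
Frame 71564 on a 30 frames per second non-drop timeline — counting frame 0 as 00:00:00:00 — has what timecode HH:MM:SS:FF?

71564 ÷ 30 = 2385 full seconds, remainder 14 frames.
2385 s = 0 h 39 min 45 s.
Timecode: 00:39:45:14.

00:39:45:14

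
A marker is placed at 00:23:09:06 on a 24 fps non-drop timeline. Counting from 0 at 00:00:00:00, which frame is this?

33342

Total seconds to the label: (0 × 3600 + 23 × 60 + 9) = 1389.
Frame index = 1389 × 24 + 6 = 33342.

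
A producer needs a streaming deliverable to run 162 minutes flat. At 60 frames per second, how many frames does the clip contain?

583200 frames

162 min = 9720 s.
Frames = 9720 × 60 = 583200.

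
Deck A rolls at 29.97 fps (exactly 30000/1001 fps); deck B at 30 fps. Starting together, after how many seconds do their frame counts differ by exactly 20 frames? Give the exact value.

2002/3 seconds

The gap grows by |30 − 30000/1001| = 30/1001 frames per second.
Time for a 20-frame gap: 20 ÷ (30/1001) = 2002/3 s.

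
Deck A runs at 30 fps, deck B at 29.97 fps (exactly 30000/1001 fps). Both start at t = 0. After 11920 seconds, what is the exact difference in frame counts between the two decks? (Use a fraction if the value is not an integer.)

357600/1001 frames

A emits 30 × 11920 = 357600 frames; B emits 30000/1001 × 11920 = 357600000/1001.
Difference = 357600/1001 frames (≈ 357.2428); B is behind A.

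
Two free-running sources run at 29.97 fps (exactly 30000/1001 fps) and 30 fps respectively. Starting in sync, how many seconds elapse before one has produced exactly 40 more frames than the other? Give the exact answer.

4004/3 seconds

The gap grows by |30 − 30000/1001| = 30/1001 frames per second.
Time for a 40-frame gap: 40 ÷ (30/1001) = 4004/3 s.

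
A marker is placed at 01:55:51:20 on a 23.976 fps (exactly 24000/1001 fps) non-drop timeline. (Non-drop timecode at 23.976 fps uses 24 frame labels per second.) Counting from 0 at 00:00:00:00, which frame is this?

Total seconds to the label: (1 × 3600 + 55 × 60 + 51) = 6951.
Frame index = 6951 × 24 + 20 = 166844.

frame 166844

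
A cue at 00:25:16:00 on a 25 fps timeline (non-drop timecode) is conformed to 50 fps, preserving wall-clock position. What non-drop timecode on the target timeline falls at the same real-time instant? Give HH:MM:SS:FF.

00:25:16:00

Source frame index: (0×3600 + 25×60 + 16) × 25 + 0 = 37900.
Real time: 37900 / (25) = 1516 s.
Target frame: (1516) × (50) = 75800.
At 50 labels/s: frame 75800 → 00:25:16:00.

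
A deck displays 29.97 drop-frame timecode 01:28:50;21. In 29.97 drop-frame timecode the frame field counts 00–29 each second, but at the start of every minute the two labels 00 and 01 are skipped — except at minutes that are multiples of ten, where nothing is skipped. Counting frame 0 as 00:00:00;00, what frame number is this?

159761

As if non-drop at 30 labels/s: (1 × 3600 + 28 × 60 + 50) × 30 + 21 = 159921.
Minute boundaries passed: 88; those not divisible by 10: 88 − 8 = 80; dropped labels = 2 × 80 = 160.
Actual frame index = 159921 − 160 = 159761.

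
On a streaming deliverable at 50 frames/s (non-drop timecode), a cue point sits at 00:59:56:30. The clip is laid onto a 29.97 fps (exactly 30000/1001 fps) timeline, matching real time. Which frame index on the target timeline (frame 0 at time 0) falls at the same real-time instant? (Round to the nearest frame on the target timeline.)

Source frame index: (0×3600 + 59×60 + 56) × 50 + 30 = 179830.
Real time: 179830 / (50) = 17983/5 s.
Target frame: (17983/5) × (30000/1001) = 15414000/143 ≈ 107790.210 → 107790.

frame 107790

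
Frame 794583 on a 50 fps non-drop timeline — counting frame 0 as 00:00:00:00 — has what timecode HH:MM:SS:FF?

794583 ÷ 50 = 15891 full seconds, remainder 33 frames.
15891 s = 4 h 24 min 51 s.
Timecode: 04:24:51:33.

04:24:51:33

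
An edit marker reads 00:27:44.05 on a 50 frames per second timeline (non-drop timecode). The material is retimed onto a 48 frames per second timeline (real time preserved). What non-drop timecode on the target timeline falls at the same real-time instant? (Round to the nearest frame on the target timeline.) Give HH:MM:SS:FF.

00:27:44:05

Source frame index: (0×3600 + 27×60 + 44) × 50 + 5 = 83205.
Real time: 83205 / (50) = 16641/10 s.
Target frame: (16641/10) × (48) = 399384/5 ≈ 79876.800 → 79877.
At 48 labels/s: frame 79877 → 00:27:44:05.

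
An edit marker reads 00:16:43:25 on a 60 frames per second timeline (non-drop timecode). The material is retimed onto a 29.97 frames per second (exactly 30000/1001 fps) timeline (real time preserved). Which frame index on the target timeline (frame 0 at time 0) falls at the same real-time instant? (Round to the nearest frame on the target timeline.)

frame 30072

Source frame index: (0×3600 + 16×60 + 43) × 60 + 25 = 60205.
Real time: 60205 / (60) = 12041/12 s.
Target frame: (12041/12) × (30000/1001) = 30102500/1001 ≈ 30072.428 → 30072.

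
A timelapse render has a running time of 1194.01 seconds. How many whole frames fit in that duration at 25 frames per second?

29850 frames

Frames = 1194.01 × 25 = 119401/4 ≈ 29850.2500.
Complete frames: 29850.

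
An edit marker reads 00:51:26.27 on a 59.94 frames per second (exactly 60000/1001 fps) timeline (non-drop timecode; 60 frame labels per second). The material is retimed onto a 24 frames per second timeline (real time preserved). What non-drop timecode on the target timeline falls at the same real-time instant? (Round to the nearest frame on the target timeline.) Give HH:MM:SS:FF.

Source frame index: (0×3600 + 51×60 + 26) × 60 + 27 = 185187.
Real time: 185187 / (60000/1001) = 61790729/20000 s.
Target frame: (61790729/20000) × (24) = 185372187/2500 ≈ 74148.875 → 74149.
At 24 labels/s: frame 74149 → 00:51:29:13.

00:51:29:13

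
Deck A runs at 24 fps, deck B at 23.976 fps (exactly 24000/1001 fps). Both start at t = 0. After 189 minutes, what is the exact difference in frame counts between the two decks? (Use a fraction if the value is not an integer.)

38880/143 frames

189 min = 11340 s.
A emits 24 × 11340 = 272160 frames; B emits 24000/1001 × 11340 = 38880000/143.
Difference = 38880/143 frames (≈ 271.8881); B is behind A.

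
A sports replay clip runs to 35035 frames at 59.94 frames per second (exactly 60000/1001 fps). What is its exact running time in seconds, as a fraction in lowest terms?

Running time = 35035 ÷ (60000/1001) = 35035 × 1001/60000 = 7014007/12000 s.

7014007/12000 seconds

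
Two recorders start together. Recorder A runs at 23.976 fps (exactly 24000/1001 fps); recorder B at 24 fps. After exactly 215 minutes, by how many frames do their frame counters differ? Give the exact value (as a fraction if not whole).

215 min = 12900 s.
A emits 24000/1001 × 12900 = 309600000/1001 frames; B emits 24 × 12900 = 309600.
Difference = 309600/1001 frames (≈ 309.2907); B is ahead of A.

309600/1001 frames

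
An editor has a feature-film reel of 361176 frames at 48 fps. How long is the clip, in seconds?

Running time = 361176 / (48) = 7524.5 s.

7524.5 seconds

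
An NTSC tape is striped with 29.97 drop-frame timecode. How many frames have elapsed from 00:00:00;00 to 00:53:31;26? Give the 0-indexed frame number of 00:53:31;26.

96260

Complete 10-minute blocks: 5, each 17982 frames → 89910.
Remaining 3 whole minutes in the current block: 1800 + 2 × 1798 = 5396 frames.
Within the current minute: 31 × 30 + 26 − 2 = 954 (labels ;00/;01 skipped at this minute). Total = 89910 + 5396 + 954 = 96260.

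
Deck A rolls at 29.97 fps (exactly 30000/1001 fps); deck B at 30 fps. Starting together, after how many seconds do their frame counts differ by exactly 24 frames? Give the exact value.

The gap grows by |30 − 30000/1001| = 30/1001 frames per second.
Time for a 24-frame gap: 24 ÷ (30/1001) = 800.8 s.

800.8 seconds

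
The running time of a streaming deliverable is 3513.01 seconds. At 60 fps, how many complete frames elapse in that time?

Frames = 3513.01 × 60 = 1053903/5 ≈ 210780.6000.
Complete frames: 210780.

210780 frames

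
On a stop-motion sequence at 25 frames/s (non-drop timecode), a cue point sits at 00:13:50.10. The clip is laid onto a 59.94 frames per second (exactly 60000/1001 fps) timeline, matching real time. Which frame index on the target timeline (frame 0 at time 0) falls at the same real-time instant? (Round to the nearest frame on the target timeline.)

frame 49774

Source frame index: (0×3600 + 13×60 + 50) × 25 + 10 = 20760.
Real time: 20760 / (25) = 4152/5 s.
Target frame: (4152/5) × (60000/1001) = 49824000/1001 ≈ 49774.226 → 49774.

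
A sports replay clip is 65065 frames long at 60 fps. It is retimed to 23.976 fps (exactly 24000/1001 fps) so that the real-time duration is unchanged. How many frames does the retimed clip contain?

26000 frames

Target frames = source frames × (target rate / source rate) = 65065 × (24000/1001)/(60) = 65065 × 400/1001 = 26000.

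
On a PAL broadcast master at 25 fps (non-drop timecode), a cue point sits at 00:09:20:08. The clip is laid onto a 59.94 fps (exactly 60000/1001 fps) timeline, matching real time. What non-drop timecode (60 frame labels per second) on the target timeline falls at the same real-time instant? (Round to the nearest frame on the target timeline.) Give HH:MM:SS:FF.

Source frame index: (0×3600 + 9×60 + 20) × 25 + 8 = 14008.
Real time: 14008 / (25) = 14008/25 s.
Target frame: (14008/25) × (60000/1001) = 33619200/1001 ≈ 33585.614 → 33586.
At 60 labels/s: frame 33586 → 00:09:19:46.

00:09:19:46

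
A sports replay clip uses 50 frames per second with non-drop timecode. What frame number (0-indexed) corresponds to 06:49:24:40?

Total seconds to the label: (6 × 3600 + 49 × 60 + 24) = 24564.
Frame index = 24564 × 50 + 40 = 1228240.

frame 1228240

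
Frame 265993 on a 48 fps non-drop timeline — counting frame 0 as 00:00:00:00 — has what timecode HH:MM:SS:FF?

265993 ÷ 48 = 5541 full seconds, remainder 25 frames.
5541 s = 1 h 32 min 21 s.
Timecode: 01:32:21:25.

01:32:21:25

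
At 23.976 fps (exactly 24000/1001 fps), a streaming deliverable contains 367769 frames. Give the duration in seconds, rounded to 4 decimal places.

15339.0320 seconds

Running time = 367769 × 1001/24000 = 368136769/24000 s ≈ 15339.0320 s.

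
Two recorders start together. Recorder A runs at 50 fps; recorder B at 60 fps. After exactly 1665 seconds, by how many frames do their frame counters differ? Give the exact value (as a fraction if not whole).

A emits 50 × 1665 = 83250 frames; B emits 60 × 1665 = 99900.
Difference = 16650 frames; B is ahead of A.

16650 frames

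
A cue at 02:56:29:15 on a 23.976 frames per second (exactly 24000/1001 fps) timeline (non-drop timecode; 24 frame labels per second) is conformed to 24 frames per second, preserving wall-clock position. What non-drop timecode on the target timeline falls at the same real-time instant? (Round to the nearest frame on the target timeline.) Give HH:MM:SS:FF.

02:56:40:05

Source frame index: (2×3600 + 56×60 + 29) × 24 + 15 = 254151.
Real time: 254151 / (24000/1001) = 84801717/8000 s.
Target frame: (84801717/8000) × (24) = 254405151/1000 ≈ 254405.151 → 254405.
At 24 labels/s: frame 254405 → 02:56:40:05.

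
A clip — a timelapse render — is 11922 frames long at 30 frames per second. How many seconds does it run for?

Running time = 11922 / (30) = 397.4 s.

397.4 seconds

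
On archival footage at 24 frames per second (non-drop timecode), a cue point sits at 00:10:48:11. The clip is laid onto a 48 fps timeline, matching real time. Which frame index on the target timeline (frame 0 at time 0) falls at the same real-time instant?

frame 31126

Source frame index: (0×3600 + 10×60 + 48) × 24 + 11 = 15563.
Real time: 15563 / (24) = 15563/24 s.
Target frame: (15563/24) × (48) = 31126.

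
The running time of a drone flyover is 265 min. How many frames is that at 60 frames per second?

954000 frames

265 min = 15900 s.
Frames = 15900 × 60 = 954000.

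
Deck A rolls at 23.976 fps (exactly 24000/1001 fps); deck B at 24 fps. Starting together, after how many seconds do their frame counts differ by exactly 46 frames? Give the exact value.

23023/12 seconds

The gap grows by |24 − 24000/1001| = 24/1001 frames per second.
Time for a 46-frame gap: 46 ÷ (24/1001) = 23023/12 s.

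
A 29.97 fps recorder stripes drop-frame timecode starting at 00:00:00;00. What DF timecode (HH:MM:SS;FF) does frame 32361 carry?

Ten DF minutes hold 17982 frames, so frame 32361 lies in block 1 (frames 17982–35963) with 14379 frames into that block.
The block's first minute is 1800 frames and the rest 1798 each; 14379 frames reaches minute 7, so 1 × 18 + 7 × 2 = 32 labels have been skipped so far.
Adding those back, label number 32361 + 32 = 32393 at 30 labels/s is 1079 s + 23 f = 0 h 17 min 59 s frame 23, i.e. 00:17:59;23.

00:17:59;23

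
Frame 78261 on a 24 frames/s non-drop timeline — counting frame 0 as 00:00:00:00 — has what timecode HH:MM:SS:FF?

78261 ÷ 24 = 3260 full seconds, remainder 21 frames.
3260 s = 0 h 54 min 20 s.
Timecode: 00:54:20:21.

00:54:20:21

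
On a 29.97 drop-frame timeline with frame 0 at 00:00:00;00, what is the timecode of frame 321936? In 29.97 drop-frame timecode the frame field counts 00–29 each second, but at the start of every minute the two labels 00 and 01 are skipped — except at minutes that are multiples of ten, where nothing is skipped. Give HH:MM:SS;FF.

02:59:02;00

Each 10-minute DF block holds 10 × 60 × 30 − 9 × 2 = 17982 frames. 321936 ÷ 17982 → 17 full blocks, remainder 16242.
Within the partial block the first minute is 1800 frames and each further minute 1798, so 9 further minute boundaries passed. Total skipped labels = 18 × 17 + 2 × 9 = 324.
Non-drop label index = 321936 + 324 = 322260; at 30 labels/s that is 02:59:02:00, i.e. DF 02:59:02;00.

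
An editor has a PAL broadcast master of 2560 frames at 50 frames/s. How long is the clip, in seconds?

51.2 seconds

Running time = 2560 / (50) = 51.2 s.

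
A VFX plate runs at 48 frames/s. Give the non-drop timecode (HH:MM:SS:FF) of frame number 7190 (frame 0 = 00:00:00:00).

00:02:29:38

7190 ÷ 48 = 149 full seconds, remainder 38 frames.
149 s = 0 h 2 min 29 s.
Timecode: 00:02:29:38.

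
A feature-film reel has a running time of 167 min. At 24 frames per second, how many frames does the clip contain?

240480 frames

167 min = 10020 s.
Frames = 10020 × 24 = 240480.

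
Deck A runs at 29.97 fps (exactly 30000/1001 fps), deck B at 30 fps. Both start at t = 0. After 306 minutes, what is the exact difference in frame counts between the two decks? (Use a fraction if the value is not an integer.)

306 min = 18360 s.
A emits 30000/1001 × 18360 = 550800000/1001 frames; B emits 30 × 18360 = 550800.
Difference = 550800/1001 frames (≈ 550.2498); B is ahead of A.

550800/1001 frames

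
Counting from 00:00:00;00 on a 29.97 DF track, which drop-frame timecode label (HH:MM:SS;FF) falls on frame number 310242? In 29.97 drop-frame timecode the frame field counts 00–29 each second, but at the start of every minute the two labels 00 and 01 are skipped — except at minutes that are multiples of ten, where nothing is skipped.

Each 10-minute DF block holds 10 × 60 × 30 − 9 × 2 = 17982 frames. 310242 ÷ 17982 → 17 full blocks, remainder 4548.
Within the partial block the first minute is 1800 frames and each further minute 1798, so 2 further minute boundaries passed. Total skipped labels = 18 × 17 + 2 × 2 = 310.
Non-drop label index = 310242 + 310 = 310552; at 30 labels/s that is 02:52:31:22, i.e. DF 02:52:31;22.

02:52:31;22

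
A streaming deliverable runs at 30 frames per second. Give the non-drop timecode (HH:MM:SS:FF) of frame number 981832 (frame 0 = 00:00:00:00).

09:05:27:22

981832 ÷ 30 = 32727 full seconds, remainder 22 frames.
32727 s = 9 h 5 min 27 s.
Timecode: 09:05:27:22.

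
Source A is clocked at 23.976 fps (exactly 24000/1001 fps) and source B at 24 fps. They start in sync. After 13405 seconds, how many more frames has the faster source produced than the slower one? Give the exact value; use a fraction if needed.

45960/143 frames

A emits 24000/1001 × 13405 = 45960000/143 frames; B emits 24 × 13405 = 321720.
Difference = 45960/143 frames (≈ 321.3986); B is ahead of A.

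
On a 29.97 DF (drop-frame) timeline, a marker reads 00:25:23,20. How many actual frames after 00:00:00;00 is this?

As if non-drop at 30 labels/s: (0 × 3600 + 25 × 60 + 23) × 30 + 20 = 45710.
Minute boundaries passed: 25; those not divisible by 10: 25 − 2 = 23; dropped labels = 2 × 23 = 46.
Actual frame index = 45710 − 46 = 45664.

45664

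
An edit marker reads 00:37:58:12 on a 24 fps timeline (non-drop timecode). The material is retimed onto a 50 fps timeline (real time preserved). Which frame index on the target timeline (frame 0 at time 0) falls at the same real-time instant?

frame 113925

Source frame index: (0×3600 + 37×60 + 58) × 24 + 12 = 54684.
Real time: 54684 / (24) = 4557/2 s.
Target frame: (4557/2) × (50) = 113925.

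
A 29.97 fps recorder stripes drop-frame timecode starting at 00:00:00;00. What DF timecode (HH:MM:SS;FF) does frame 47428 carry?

Each 10-minute DF block holds 10 × 60 × 30 − 9 × 2 = 17982 frames. 47428 ÷ 17982 → 2 full blocks, remainder 11464.
Within the partial block the first minute is 1800 frames and each further minute 1798, so 6 further minute boundaries passed. Total skipped labels = 18 × 2 + 2 × 6 = 48.
Non-drop label index = 47428 + 48 = 47476; at 30 labels/s that is 00:26:22:16, i.e. DF 00:26:22;16.

00:26:22;16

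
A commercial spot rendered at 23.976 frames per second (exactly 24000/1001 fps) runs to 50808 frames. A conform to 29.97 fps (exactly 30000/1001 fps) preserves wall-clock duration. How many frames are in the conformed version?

63510 frames

Target frames = source frames × (target rate / source rate) = 50808 × (30000/1001)/(24000/1001) = 50808 × 5/4 = 63510.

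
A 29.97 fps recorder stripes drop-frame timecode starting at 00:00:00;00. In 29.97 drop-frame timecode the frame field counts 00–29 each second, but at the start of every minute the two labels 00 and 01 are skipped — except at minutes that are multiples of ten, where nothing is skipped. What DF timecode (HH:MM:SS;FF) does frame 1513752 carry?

14:01:48;26

Each 10-minute DF block holds 10 × 60 × 30 − 9 × 2 = 17982 frames. 1513752 ÷ 17982 → 84 full blocks, remainder 3264.
Within the partial block the first minute is 1800 frames and each further minute 1798, so 1 further minute boundary passed. Total skipped labels = 18 × 84 + 2 × 1 = 1514.
Non-drop label index = 1513752 + 1514 = 1515266; at 30 labels/s that is 14:01:48:26, i.e. DF 14:01:48;26.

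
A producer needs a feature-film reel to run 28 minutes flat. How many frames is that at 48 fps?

80640 frames

28 min = 1680 s.
Frames = 1680 × 48 = 80640.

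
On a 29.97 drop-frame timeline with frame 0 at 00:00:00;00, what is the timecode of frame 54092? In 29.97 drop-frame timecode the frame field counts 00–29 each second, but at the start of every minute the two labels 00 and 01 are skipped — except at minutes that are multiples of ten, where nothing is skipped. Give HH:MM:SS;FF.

Ten DF minutes hold 17982 frames, so frame 54092 lies in block 3 (frames 53946–71927) with 146 frames into that block.
The block's first minute is 1800 frames and the rest 1798 each; 146 frames reaches minute 0, so 3 × 18 + 0 × 2 = 54 labels have been skipped so far.
Adding those back, label number 54092 + 54 = 54146 at 30 labels/s is 1804 s + 26 f = 0 h 30 min 4 s frame 26, i.e. 00:30:04;26.

00:30:04;26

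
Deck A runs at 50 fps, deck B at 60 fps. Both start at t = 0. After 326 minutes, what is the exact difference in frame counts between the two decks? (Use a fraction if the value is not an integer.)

326 min = 19560 s.
A emits 50 × 19560 = 978000 frames; B emits 60 × 19560 = 1173600.
Difference = 195600 frames; B is ahead of A.

195600 frames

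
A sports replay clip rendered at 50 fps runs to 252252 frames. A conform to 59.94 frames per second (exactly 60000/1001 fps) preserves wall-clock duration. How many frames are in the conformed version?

Target frames = source frames × (target rate / source rate) = 252252 × (60000/1001)/(50) = 252252 × 1200/1001 = 302400.

302400 frames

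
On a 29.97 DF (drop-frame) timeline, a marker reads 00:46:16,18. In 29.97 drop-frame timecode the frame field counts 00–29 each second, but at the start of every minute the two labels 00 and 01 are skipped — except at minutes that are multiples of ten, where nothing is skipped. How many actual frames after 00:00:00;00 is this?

83214

As if non-drop at 30 labels/s: (0 × 3600 + 46 × 60 + 16) × 30 + 18 = 83298.
Minute boundaries passed: 46; those not divisible by 10: 46 − 4 = 42; dropped labels = 2 × 42 = 84.
Actual frame index = 83298 − 84 = 83214.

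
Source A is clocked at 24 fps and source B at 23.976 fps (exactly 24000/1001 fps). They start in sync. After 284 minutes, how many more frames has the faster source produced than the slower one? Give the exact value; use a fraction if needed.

408960/1001 frames

284 min = 17040 s.
A emits 24 × 17040 = 408960 frames; B emits 24000/1001 × 17040 = 408960000/1001.
Difference = 408960/1001 frames (≈ 408.5514); B is behind A.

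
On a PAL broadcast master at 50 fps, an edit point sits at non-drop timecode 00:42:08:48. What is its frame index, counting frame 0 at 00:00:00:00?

frame 126448

Total seconds to the label: (0 × 3600 + 42 × 60 + 8) = 2528.
Frame index = 2528 × 50 + 48 = 126448.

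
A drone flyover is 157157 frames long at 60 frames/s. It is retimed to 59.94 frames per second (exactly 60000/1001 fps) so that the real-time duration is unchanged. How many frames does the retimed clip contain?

Target frames = source frames × (target rate / source rate) = 157157 × (60000/1001)/(60) = 157157 × 1000/1001 = 157000.

157000 frames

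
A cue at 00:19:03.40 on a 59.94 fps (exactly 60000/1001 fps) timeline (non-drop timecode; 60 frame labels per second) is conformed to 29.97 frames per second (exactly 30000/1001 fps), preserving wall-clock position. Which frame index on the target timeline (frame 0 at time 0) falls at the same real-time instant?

Source frame index: (0×3600 + 19×60 + 3) × 60 + 40 = 68620.
Real time: 68620 / (60000/1001) = 3434431/3000 s.
Target frame: (3434431/3000) × (30000/1001) = 34310.

frame 34310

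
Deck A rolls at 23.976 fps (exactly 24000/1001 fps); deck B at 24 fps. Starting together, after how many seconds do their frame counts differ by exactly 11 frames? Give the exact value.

11011/24 seconds

The gap grows by |24 − 24000/1001| = 24/1001 frames per second.
Time for a 11-frame gap: 11 ÷ (24/1001) = 11011/24 s.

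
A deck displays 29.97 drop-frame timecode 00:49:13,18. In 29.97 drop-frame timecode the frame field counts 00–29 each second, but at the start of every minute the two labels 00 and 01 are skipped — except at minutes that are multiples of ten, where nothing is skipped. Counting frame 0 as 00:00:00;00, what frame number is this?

88518

As if non-drop at 30 labels/s: (0 × 3600 + 49 × 60 + 13) × 30 + 18 = 88608.
Minute boundaries passed: 49; those not divisible by 10: 49 − 4 = 45; dropped labels = 2 × 45 = 90.
Actual frame index = 88608 − 90 = 88518.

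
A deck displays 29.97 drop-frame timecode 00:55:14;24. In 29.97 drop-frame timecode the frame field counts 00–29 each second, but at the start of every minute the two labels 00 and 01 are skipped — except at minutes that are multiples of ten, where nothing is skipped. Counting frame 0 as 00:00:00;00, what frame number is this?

Complete 10-minute blocks: 5, each 17982 frames → 89910.
Remaining 5 whole minutes in the current block: 1800 + 4 × 1798 = 8992 frames.
Within the current minute: 14 × 30 + 24 − 2 = 442 (labels ;00/;01 skipped at this minute). Total = 89910 + 8992 + 442 = 99344.

99344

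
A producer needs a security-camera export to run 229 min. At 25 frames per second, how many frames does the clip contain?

343500 frames

229 min = 13740 s.
Frames = 13740 × 25 = 343500.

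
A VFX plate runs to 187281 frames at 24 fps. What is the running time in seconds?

Running time = 187281 / (24) = 7803.375 s.

7803.375 seconds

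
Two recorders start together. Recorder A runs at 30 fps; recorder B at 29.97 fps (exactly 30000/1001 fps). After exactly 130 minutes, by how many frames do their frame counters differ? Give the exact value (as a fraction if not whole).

130 min = 7800 s.
A emits 30 × 7800 = 234000 frames; B emits 30000/1001 × 7800 = 18000000/77.
Difference = 18000/77 frames (≈ 233.7662); B is behind A.

18000/77 frames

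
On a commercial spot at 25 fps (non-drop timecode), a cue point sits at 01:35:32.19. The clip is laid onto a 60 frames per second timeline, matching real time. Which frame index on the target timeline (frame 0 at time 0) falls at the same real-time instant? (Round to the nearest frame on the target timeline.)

frame 343966

Source frame index: (1×3600 + 35×60 + 32) × 25 + 19 = 143319.
Real time: 143319 / (25) = 143319/25 s.
Target frame: (143319/25) × (60) = 1719828/5 ≈ 343965.600 → 343966.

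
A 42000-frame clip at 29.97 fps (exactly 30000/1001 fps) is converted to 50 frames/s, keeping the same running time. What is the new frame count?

Target frames = source frames × (target rate / source rate) = 42000 × (50)/(30000/1001) = 42000 × 1001/600 = 70070.

70070 frames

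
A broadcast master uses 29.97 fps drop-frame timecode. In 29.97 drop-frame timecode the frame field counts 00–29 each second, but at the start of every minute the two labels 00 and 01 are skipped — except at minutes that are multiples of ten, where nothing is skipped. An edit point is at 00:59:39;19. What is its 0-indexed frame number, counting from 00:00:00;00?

107281

As if non-drop at 30 labels/s: (0 × 3600 + 59 × 60 + 39) × 30 + 19 = 107389.
Minute boundaries passed: 59; those not divisible by 10: 59 − 5 = 54; dropped labels = 2 × 54 = 108.
Actual frame index = 107389 − 108 = 107281.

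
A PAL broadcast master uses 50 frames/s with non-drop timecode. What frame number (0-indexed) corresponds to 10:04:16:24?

Total seconds to the label: (10 × 3600 + 4 × 60 + 16) = 36256.
Frame index = 36256 × 50 + 24 = 1812824.

frame 1812824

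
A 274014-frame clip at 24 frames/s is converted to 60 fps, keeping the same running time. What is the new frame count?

685035 frames

Target frames = source frames × (target rate / source rate) = 274014 × (60)/(24) = 274014 × 5/2 = 685035.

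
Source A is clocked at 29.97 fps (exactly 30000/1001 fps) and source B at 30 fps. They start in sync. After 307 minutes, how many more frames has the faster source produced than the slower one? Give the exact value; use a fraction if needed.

307 min = 18420 s.
A emits 30000/1001 × 18420 = 552600000/1001 frames; B emits 30 × 18420 = 552600.
Difference = 552600/1001 frames (≈ 552.0480); B is ahead of A.

552600/1001 frames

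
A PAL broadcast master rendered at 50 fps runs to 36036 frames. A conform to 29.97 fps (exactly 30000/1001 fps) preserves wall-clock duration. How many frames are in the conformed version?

21600 frames

Target frames = source frames × (target rate / source rate) = 36036 × (30000/1001)/(50) = 36036 × 600/1001 = 21600.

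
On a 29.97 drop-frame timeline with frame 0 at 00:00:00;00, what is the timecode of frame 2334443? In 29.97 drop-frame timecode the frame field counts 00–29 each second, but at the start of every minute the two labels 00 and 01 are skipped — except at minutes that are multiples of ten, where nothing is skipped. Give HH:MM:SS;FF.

21:38:12;21

Ten DF minutes hold 17982 frames, so frame 2334443 lies in block 129 (frames 2319678–2337659) with 14765 frames into that block.
The block's first minute is 1800 frames and the rest 1798 each; 14765 frames reaches minute 8, so 129 × 18 + 8 × 2 = 2338 labels have been skipped so far.
Adding those back, label number 2334443 + 2338 = 2336781 at 30 labels/s is 77892 s + 21 f = 21 h 38 min 12 s frame 21, i.e. 21:38:12;21.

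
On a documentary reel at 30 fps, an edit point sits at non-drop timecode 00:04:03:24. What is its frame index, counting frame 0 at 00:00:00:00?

Total seconds to the label: (0 × 3600 + 4 × 60 + 3) = 243.
Frame index = 243 × 30 + 24 = 7314.

7314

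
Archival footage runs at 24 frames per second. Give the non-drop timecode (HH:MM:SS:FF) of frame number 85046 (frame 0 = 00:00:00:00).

00:59:03:14

85046 ÷ 24 = 3543 full seconds, remainder 14 frames.
3543 s = 0 h 59 min 3 s.
Timecode: 00:59:03:14.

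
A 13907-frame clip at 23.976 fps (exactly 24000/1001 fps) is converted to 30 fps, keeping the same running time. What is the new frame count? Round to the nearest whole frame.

Frames at target rate = 13907 × (30) / (24000/1001) = 13920907/800 ≈ 17401.134.
Nearest whole frame: 17401.

17401 frames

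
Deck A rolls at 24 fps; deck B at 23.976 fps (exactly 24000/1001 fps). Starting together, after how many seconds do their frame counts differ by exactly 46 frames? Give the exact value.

23023/12 seconds

The gap grows by |24000/1001 − 24| = 24/1001 frames per second.
Time for a 46-frame gap: 46 ÷ (24/1001) = 23023/12 s.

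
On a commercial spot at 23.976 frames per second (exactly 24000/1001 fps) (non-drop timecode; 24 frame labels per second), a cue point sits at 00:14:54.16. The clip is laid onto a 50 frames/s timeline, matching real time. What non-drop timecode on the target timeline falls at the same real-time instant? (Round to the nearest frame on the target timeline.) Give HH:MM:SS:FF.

Source frame index: (0×3600 + 14×60 + 54) × 24 + 16 = 21472.
Real time: 21472 / (24000/1001) = 671671/750 s.
Target frame: (671671/750) × (50) = 671671/15 ≈ 44778.067 → 44778.
At 50 labels/s: frame 44778 → 00:14:55:28.

00:14:55:28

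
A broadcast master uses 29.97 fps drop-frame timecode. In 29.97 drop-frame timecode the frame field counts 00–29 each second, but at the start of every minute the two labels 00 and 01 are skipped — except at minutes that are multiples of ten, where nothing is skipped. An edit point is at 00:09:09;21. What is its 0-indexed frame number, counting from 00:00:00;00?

16473

Complete 10-minute blocks: 0, each 17982 frames → 0.
Remaining 9 whole minutes in the current block: 1800 + 8 × 1798 = 16184 frames.
Within the current minute: 9 × 30 + 21 − 2 = 289 (labels ;00/;01 skipped at this minute). Total = 0 + 16184 + 289 = 16473.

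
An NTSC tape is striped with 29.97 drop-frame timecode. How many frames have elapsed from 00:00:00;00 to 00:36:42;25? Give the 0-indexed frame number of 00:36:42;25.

66019

Complete 10-minute blocks: 3, each 17982 frames → 53946.
Remaining 6 whole minutes in the current block: 1800 + 5 × 1798 = 10790 frames.
Within the current minute: 42 × 30 + 25 − 2 = 1283 (labels ;00/;01 skipped at this minute). Total = 53946 + 10790 + 1283 = 66019.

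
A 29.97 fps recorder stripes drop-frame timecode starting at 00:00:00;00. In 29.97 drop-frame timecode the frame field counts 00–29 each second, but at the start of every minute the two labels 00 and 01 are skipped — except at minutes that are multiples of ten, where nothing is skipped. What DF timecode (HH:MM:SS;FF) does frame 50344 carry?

Each 10-minute DF block holds 10 × 60 × 30 − 9 × 2 = 17982 frames. 50344 ÷ 17982 → 2 full blocks, remainder 14380.
Within the partial block the first minute is 1800 frames and each further minute 1798, so 7 further minute boundaries passed. Total skipped labels = 18 × 2 + 2 × 7 = 50.
Non-drop label index = 50344 + 50 = 50394; at 30 labels/s that is 00:27:59:24, i.e. DF 00:27:59;24.

00:27:59;24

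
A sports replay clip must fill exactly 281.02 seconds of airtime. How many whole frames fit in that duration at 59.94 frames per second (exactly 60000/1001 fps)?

Frames = 281.02 × 60000/1001 = 16861200/1001 ≈ 16844.3556.
Complete frames: 16844.

16844 frames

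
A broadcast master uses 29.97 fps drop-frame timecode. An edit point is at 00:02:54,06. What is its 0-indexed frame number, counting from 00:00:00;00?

5222

As if non-drop at 30 labels/s: (0 × 3600 + 2 × 60 + 54) × 30 + 6 = 5226.
Minute boundaries passed: 2; those not divisible by 10: 2 − 0 = 2; dropped labels = 2 × 2 = 4.
Actual frame index = 5226 − 4 = 5222.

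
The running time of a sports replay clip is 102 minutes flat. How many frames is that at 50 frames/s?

102 min = 6120 s.
Frames = 6120 × 50 = 306000.

306000 frames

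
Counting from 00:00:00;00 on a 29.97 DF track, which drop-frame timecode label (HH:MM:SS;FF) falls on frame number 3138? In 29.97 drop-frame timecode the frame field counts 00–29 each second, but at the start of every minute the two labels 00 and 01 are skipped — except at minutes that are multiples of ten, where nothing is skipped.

Ten DF minutes hold 17982 frames, so frame 3138 lies in block 0 (frames 0–17981) with 3138 frames into that block.
The block's first minute is 1800 frames and the rest 1798 each; 3138 frames reaches minute 1, so 0 × 18 + 1 × 2 = 2 labels have been skipped so far.
Adding those back, label number 3138 + 2 = 3140 at 30 labels/s is 104 s + 20 f = 0 h 1 min 44 s frame 20, i.e. 00:01:44;20.

00:01:44;20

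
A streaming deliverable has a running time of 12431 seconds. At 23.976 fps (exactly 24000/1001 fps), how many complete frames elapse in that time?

Frames = 12431 × 24000/1001 = 298344000/1001 ≈ 298045.9540.
Complete frames: 298045.

298045 frames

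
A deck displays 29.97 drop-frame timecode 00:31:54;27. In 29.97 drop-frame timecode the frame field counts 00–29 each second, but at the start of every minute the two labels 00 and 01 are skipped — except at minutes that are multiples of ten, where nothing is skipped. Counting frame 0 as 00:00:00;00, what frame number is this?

Complete 10-minute blocks: 3, each 17982 frames → 53946.
Remaining 1 whole minute in the current block: 1800 + 0 × 1798 = 1800 frames.
Within the current minute: 54 × 30 + 27 − 2 = 1645 (labels ;00/;01 skipped at this minute). Total = 53946 + 1800 + 1645 = 57391.

57391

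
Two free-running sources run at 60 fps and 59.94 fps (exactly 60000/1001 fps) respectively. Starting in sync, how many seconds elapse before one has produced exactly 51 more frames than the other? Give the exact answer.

850.85 seconds

The gap grows by |60000/1001 − 60| = 60/1001 frames per second.
Time for a 51-frame gap: 51 ÷ (60/1001) = 850.85 s.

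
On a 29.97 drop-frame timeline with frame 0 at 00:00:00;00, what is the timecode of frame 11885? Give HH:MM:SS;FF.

00:06:36;17

Each 10-minute DF block holds 10 × 60 × 30 − 9 × 2 = 17982 frames. 11885 ÷ 17982 → 0 full blocks, remainder 11885.
Within the partial block the first minute is 1800 frames and each further minute 1798, so 6 further minute boundaries passed. Total skipped labels = 18 × 0 + 2 × 6 = 12.
Non-drop label index = 11885 + 12 = 11897; at 30 labels/s that is 00:06:36:17, i.e. DF 00:06:36;17.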